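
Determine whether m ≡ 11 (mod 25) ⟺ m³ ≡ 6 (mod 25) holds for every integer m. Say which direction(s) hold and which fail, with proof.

The biconditional holds.

[⇒] Suppose m ≡ 11 (mod 25). Write m = 25j + 11. Then (25j + 11)³ = 15625j³ + 20625j² + 9075j + 1331 = 25(625j³ + 825j² + 363j + 53) + 6, so m³ ≡ 6 (mod 25).

[⇐] Conversely, suppose m³ ≡ 6 (mod 25). The only residue r in {0, …, 24} with r³ ≡ 6 (mod 25) is r = 11, so m ≡ 11 (mod 25).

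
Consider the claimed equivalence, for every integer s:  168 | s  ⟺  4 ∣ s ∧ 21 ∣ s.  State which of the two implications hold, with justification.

Only the forward direction holds.

Converse. This fails: take s = 84. Both 4 ∣ 84 and 21 ∣ 84, yet 84 is not a multiple of 168 (since 84 = 0·168 + 84), so 168 ∤ 84.

Forward direction. If 168 ∣ s, write s = 168q. Since 168 = 42·4, s = 4·(42q), so 4 ∣ s; and since 168 = 8·21, s = 21·(8q), so 21 ∣ s.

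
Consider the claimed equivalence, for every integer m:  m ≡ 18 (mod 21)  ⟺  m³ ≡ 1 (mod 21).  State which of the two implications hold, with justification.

Neither direction holds.

(→) This fails: take m = 18. Then 18 ≡ 18 (mod 21), but 18³ = 5832 ≡ 15 (mod 21), not 1.

(←) This fails: take m = 1. Then 1³ = 1 ≡ 1 (mod 21), yet 1 ≡ 1 (mod 21), not 18.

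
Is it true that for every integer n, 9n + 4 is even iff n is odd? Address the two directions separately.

Both directions fail.

(⟹) This fails: n = 4 gives 9n + 4 = 40, which is even, but 4 is even, not odd.

(⟸) This also fails: n = 5 is odd, but 9n + 4 = 49 is odd, not even.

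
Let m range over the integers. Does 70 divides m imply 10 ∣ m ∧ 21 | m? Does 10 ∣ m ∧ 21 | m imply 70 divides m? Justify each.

(→) This fails: take m = 70. Certainly 70 ∣ 70, but 21 ∤ 70.

(←) Suppose 10 ∣ m and 21 ∣ m. Any common multiple of 10 and 21 is a multiple of their lcm; here gcd(10, 21) = 1, so lcm(10, 21) = 10·21 = 210, so 210 ∣ m. Since 70 ∣ 210, it follows that 70 ∣ m.

Only the converse holds.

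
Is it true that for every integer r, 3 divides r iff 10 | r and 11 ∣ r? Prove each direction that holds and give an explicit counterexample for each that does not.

[⇒] This fails: take r = 3. Certainly 3 ∣ 3, but 10 ∤ 3.

[⇐] This fails: take r = 110. Both 10 ∣ 110 and 11 ∣ 110, yet 110 is not a multiple of 3 (since 110 = 36·3 + 2), so 3 ∤ 110.

Both directions fail.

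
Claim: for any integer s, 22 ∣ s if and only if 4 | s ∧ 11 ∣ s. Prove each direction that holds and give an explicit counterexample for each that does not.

[⇐] Suppose 4 ∣ s and 11 ∣ s. Any common multiple of 4 and 11 is a multiple of their lcm; here gcd(4, 11) = 1, so lcm(4, 11) = 4·11 = 44, so 44 ∣ s. Since 22 ∣ 44, it follows that 22 ∣ s.

[⇒] This fails: take s = 22. Certainly 22 ∣ 22, but 4 ∤ 22.

Only the reverse direction holds.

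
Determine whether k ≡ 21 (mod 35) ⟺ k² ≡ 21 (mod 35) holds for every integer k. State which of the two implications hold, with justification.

(⇒) holds; (⇐) fails.

[⇐] This fails: take k = 14. Then 14² = 196 ≡ 21 (mod 35), yet 14 ≡ 14 (mod 35), not 21.

[⇒] Suppose k ≡ 21 (mod 35). Write k = 35j + 21. Then (35j + 21)² = 1225j² + 1470j + 441 = 35(35j² + 42j + 12) + 21, so k² ≡ 21 (mod 35).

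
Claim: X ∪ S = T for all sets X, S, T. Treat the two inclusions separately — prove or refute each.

Both inclusions fail.

(⟹) This inclusion fails. Take X = {1}, S = ∅, T = ∅; then 1 ∈ X ∪ S but 1 ∉ T.

(⟸) This inclusion fails. Take X = ∅, S = ∅, T = {1}; then 1 ∈ T but 1 ∉ X ∪ S.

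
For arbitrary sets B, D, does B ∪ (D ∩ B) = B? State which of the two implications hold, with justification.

The two sets are equal.

Reverse inclusion. Let x ∈ B. Then either x ∈ B and x ∉ D; or x ∈ B ∩ D. In each case x ∈ B ∪ (D ∩ B), so B ⊆ B ∪ (D ∩ B).

Forward inclusion. Let x ∈ B ∪ (D ∩ B). Then either x ∈ B and x ∉ D; or x ∈ B ∩ D. In each case x ∈ B, so B ∪ (D ∩ B) ⊆ B.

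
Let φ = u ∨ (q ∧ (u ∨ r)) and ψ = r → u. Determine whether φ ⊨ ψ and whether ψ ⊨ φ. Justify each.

(⟹) This fails. Under q = T, u = F, r = T, the left side is true but the right side is false.

(⟸) This fails. Under q = F, u = F, r = F, the left side is false but the right side is true.

Both directions fail.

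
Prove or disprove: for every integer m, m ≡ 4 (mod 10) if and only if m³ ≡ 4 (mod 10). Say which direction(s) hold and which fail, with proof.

(⟹) Suppose m ≡ 4 (mod 10). Write m = 10j + 4. Then (10j + 4)³ = 1000j³ + 1200j² + 480j + 64 = 10(100j³ + 120j² + 48j + 6) + 4, so m³ ≡ 4 (mod 10).

(⟸) For the converse, argue contrapositively. If m ≢ 4 (mod 10), then m is congruent to one of 0, 1, 2, 3, 5, 6, 7, 8, 9 modulo 10, and these give m³ ≡ 0, 1, 8, 7, 5, 6, 3, 2, 9 respectively — never 4.

The biconditional holds.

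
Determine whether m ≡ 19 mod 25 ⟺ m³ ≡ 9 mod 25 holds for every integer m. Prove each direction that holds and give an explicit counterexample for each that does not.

Both implications hold.

Converse. Suppose m³ ≡ 9 (mod 25). The only residue r in {0, …, 24} with r³ ≡ 9 (mod 25) is r = 19, so m ≡ 19 (mod 25).

Forward direction. Suppose m ≡ 19 mod 25. Write m = 25j + 19. Then (25j + 19)³ = 15625j³ + 35625j² + 27075j + 6859 = 25(625j³ + 1425j² + 1083j + 274) + 9, so m³ ≡ 9 (mod 25).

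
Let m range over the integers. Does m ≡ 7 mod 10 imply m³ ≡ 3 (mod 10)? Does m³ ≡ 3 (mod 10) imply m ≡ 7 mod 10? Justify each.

Forward direction. Suppose m ≡ 7 mod 10. Write m = 10j + 7. Then (10j + 7)³ = 1000j³ + 2100j² + 1470j + 343 = 10(100j³ + 210j² + 147j + 34) + 3, so m³ ≡ 3 (mod 10).

Converse. Suppose m³ ≡ 3 (mod 10). The only residue r in {0, …, 9} with r³ ≡ 3 (mod 10) is r = 7, so m ≡ 7 (mod 10).

Both directions hold; the statement is true.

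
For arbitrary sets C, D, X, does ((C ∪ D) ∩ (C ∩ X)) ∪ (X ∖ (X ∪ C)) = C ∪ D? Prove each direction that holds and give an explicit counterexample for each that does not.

Reverse inclusion. This inclusion fails. Take C = {1}, D = ∅, X = ∅; then 1 ∈ C ∪ D but 1 ∉ ((C ∪ D) ∩ (C ∩ X)) ∪ (X ∖ (X ∪ C)).

Forward inclusion. Let x ∈ ((C ∪ D) ∩ (C ∩ X)) ∪ (X ∖ (X ∪ C)). Then either x ∈ C ∩ X and x ∉ D; or x ∈ C ∩ D ∩ X. In each case x ∈ C ∪ D, so ((C ∪ D) ∩ (C ∩ X)) ∪ (X ∖ (X ∪ C)) ⊆ C ∪ D.

(⊆) holds; (⊇) fails.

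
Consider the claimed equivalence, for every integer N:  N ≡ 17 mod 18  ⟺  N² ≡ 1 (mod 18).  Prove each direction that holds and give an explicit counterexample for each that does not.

Not equivalent: only (⇒) holds.

[⇒] Suppose N ≡ 17 mod 18. Write N = 18j + 17. Then (18j + 17)² = 324j² + 612j + 289 = 18(18j² + 34j + 16) + 1, so N² ≡ 1 (mod 18).

[⇐] This fails: take N = 1. Then 1² = 1 ≡ 1 (mod 18), yet 1 ≡ 1 (mod 18), not 17.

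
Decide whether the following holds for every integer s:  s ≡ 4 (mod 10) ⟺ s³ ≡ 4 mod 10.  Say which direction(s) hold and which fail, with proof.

(⟹) Suppose s ≡ 4 (mod 10). Write s = 10j + 4. Then (10j + 4)³ = 1000j³ + 1200j² + 480j + 64 = 10(100j³ + 120j² + 48j + 6) + 4, so s³ ≡ 4 (mod 10).

(⟸) Conversely, suppose s³ ≡ 4 (mod 10). The only residue r in {0, …, 9} with r³ ≡ 4 (mod 10) is r = 4, so s ≡ 4 (mod 10).

Equivalent; both directions hold.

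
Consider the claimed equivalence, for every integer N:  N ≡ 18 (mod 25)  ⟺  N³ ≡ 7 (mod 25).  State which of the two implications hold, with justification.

(⇒) Suppose N ≡ 18 (mod 25). Write N = 25j + 18. Then (25j + 18)³ = 15625j³ + 33750j² + 24300j + 5832 = 25(625j³ + 1350j² + 972j + 233) + 7, so N³ ≡ 7 (mod 25).

(⇐) Conversely, suppose N³ ≡ 7 (mod 25). The only residue r in {0, …, 24} with r³ ≡ 7 (mod 25) is r = 18, so N ≡ 18 (mod 25).

Both implications hold.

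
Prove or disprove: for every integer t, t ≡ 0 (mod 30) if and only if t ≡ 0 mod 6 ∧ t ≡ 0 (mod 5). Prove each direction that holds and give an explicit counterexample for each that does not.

Both implications hold.

[⇒] Suppose t ≡ 0 (mod 30); write t = 30j + 0. Since 6 ∣ 30, reducing mod 6 gives t ≡ 0 (mod 6); since 5 ∣ 30, reducing mod 5 gives t ≡ 0 (mod 5).

[⇐] Conversely, if t ≡ 0 (mod 6) and t ≡ 0 (mod 5), then by the Chinese remainder theorem t ≡ 0 (mod 30). This is exactly t ≡ 0 (mod 30).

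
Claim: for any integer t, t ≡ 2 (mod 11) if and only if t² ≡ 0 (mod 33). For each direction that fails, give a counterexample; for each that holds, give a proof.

Neither implication holds.

(⇒) This fails: take t = 2. Then 2 ≡ 2 (mod 11), but 2² = 4 ≡ 4 (mod 33), not 0.

(⇐) This fails: take t = 0. Then 0² = 0 ≡ 0 (mod 33), yet 0 ≡ 0 (mod 11), not 2.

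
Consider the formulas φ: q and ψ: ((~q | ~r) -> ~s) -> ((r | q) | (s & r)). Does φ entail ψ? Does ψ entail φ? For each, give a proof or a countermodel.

(→) Assume the antecedent. If s is true, the consequent reduces to true regardless of the other variables. If s is false, the antecedent forces (s = F, q = T, r = F) or (s = F, q = T, r = T), and the consequent holds there. Either way the consequent holds.

(←) This fails. Under s = T, q = F, r = F, the left side is false but the right side is true.

Only the forward implication holds.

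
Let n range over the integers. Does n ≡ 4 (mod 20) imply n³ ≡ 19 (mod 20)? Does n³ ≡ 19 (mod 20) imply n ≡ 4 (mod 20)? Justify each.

Both directions fail.

(→) This fails: take n = 4. Then 4 ≡ 4 (mod 20), but 4³ = 64 ≡ 4 (mod 20), not 19.

(←) This fails: take n = 19. Then 19³ = 6859 ≡ 19 (mod 20), yet 19 ≡ 19 (mod 20), not 4.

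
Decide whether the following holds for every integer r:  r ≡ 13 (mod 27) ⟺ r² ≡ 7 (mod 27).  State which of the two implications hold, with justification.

Forward direction. Suppose r ≡ 13 (mod 27). Write r = 27j + 13. Then (27j + 13)² = 729j² + 702j + 169 = 27(27j² + 26j + 6) + 7, so r² ≡ 7 (mod 27).

Converse. This fails: take r = 14. Then 14² = 196 ≡ 7 (mod 27), yet 14 ≡ 14 (mod 27), not 13.

Only the forward implication holds.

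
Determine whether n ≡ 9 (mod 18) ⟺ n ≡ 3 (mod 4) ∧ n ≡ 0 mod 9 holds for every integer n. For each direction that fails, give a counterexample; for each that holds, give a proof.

(⇒) fails; (⇐) holds.

(⇒) This fails: n = 9 gives 9 ≡ 9 (mod 18) but 9 ≡ 1 (mod 4), so the conjunction on the right does not hold.

(⇐) Conversely, if n ≡ 3 (mod 4) and n ≡ 0 (mod 9), then by the Chinese remainder theorem n ≡ 27 (mod 36). Since 27 ≡ 9 (mod 18) and 18 ∣ 36, we get n ≡ 9 (mod 18).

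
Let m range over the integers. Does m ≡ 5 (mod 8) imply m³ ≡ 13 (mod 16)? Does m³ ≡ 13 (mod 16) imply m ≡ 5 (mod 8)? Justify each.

(⇒) fails; (⇐) holds.

(←) The residues r modulo 16 with r³ ≡ 13 (mod 16) are exactly {5}, and each is ≡ 5 (mod 8).

(→) This fails: take m = 13. Then 13 ≡ 5 (mod 8), but 13³ = 2197 ≡ 5 (mod 16), not 13.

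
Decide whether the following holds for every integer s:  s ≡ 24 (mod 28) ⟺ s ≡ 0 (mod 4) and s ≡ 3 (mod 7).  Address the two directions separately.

(→) Suppose s ≡ 24 (mod 28); write s = 28j + 24. Since 4 ∣ 28, reducing mod 4 gives s ≡ 24 ≡ 0 (mod 4); since 7 ∣ 28, reducing mod 7 gives s ≡ 24 ≡ 3 (mod 7).

(←) Conversely, if s ≡ 0 (mod 4) and s ≡ 3 (mod 7), then by the Chinese remainder theorem s ≡ 24 (mod 28). This is exactly s ≡ 24 (mod 28).

Both directions hold.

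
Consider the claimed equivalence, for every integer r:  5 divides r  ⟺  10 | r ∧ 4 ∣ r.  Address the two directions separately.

(⇒) This fails: take r = 5. Certainly 5 ∣ 5, but 10 ∤ 5.

(⇐) Suppose 10 ∣ r and 4 ∣ r. Any common multiple of 10 and 4 is a multiple of their lcm; here lcm(10, 4) = 10·4/gcd(10, 4) = 40/2 = 20, so 20 ∣ r. Since 5 ∣ 20, it follows that 5 ∣ r.

The forward direction fails; the converse holds.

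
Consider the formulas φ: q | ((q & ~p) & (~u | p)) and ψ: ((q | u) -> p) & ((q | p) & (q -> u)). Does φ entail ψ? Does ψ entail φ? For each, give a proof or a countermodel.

(→) This fails. Under u = F, p = F, q = T, the left side is true but the right side is false.

(←) This fails. Under u = F, p = T, q = F, the left side is false but the right side is true.

Neither direction holds.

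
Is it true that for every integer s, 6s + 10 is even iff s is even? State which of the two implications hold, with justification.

[⇒] This fails: take s = 5. Then 6s + 10 = 40, which is even, yet s = 5 is odd, not even.

[⇐] Suppose s is even. Since 6 is even, 6s is even for every s, so 6s + 10 has the same parity as 10, which is even. Hence 6s + 10 is even.

Only the reverse direction holds.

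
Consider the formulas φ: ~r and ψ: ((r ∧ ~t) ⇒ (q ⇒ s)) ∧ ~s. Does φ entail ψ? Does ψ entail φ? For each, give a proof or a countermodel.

(⇒) This fails. Under t = F, s = T, q = F, r = F, the left side is true but the right side is false.

(⇐) This fails. Under t = F, s = F, q = F, r = T, the left side is false but the right side is true.

Neither implication holds.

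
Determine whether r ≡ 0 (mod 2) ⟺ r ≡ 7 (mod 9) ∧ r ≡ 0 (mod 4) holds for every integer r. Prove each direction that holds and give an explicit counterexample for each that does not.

Only the reverse direction holds.

[⇒] This fails: r = 0 gives 0 ≡ 0 (mod 2) but 0 ≡ 0 (mod 9), so the conjunction on the right does not hold.

[⇐] Conversely, if r ≡ 7 (mod 9) and r ≡ 0 (mod 4), then by the Chinese remainder theorem r ≡ 16 (mod 36). Since 16 ≡ 0 (mod 2) and 2 ∣ 36, we get r ≡ 0 (mod 2).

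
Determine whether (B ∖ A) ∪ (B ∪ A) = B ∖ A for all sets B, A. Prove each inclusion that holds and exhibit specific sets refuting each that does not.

Only the reverse inclusion holds.

(⟸) Let x ∈ B ∖ A. Then x ∈ B and x ∉ A, from which x ∈ (B ∖ A) ∪ (B ∪ A).

(⟹) This inclusion fails. Take B = ∅, A = {1}; then 1 ∈ (B ∖ A) ∪ (B ∪ A) but 1 ∉ B ∖ A.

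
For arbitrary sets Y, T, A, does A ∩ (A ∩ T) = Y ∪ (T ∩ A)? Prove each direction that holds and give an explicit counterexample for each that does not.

Reverse inclusion. This inclusion fails. Take Y = {1}, T = ∅, A = ∅; then 1 ∈ Y ∪ (T ∩ A) but 1 ∉ A ∩ (A ∩ T).

Forward inclusion. Let x ∈ A ∩ (A ∩ T). Then either x ∈ T ∩ A and x ∉ Y; or x ∈ Y ∩ T ∩ A. In each case x ∈ Y ∪ (T ∩ A), so A ∩ (A ∩ T) ⊆ Y ∪ (T ∩ A).

The sets are not equal: only the forward inclusion holds.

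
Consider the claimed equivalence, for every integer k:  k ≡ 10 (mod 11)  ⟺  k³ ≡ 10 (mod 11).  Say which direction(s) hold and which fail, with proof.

The biconditional holds.

Forward direction. Suppose k ≡ 10 (mod 11). Write k = 11j + 10. Then (11j + 10)³ = 1331j³ + 3630j² + 3300j + 1000 = 11(121j³ + 330j² + 300j + 90) + 10, so k³ ≡ 10 (mod 11).

Converse. Suppose k³ ≡ 10 (mod 11). The only residue r in {0, …, 10} with r³ ≡ 10 (mod 11) is r = 10, so k ≡ 10 (mod 11).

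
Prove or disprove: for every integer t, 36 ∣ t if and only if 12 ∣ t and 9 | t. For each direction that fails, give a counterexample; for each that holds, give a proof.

Equivalent; both directions hold.

(⟹) If 36 ∣ t, write t = 36q. Since 36 = 3·12, t = 12·(3q), so 12 ∣ t; and since 36 = 4·9, t = 9·(4q), so 9 ∣ t.

(⟸) Suppose 12 ∣ t and 9 ∣ t. Any common multiple of 12 and 9 is a multiple of their lcm; here lcm(12, 9) = 12·9/gcd(12, 9) = 108/3 = 36, so 36 ∣ t.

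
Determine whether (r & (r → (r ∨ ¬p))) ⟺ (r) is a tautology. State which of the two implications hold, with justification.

Both directions hold; the statement is true.

[⇐] Assume the antecedent. If r is true, r & (r → (r ∨ ¬p)) reduces to true regardless of the other variables. If r is false, the antecedent cannot hold. Either way r & (r → (r ∨ ¬p)) holds.

[⇒] Assume the antecedent. If r is true, r reduces to true regardless of the other variables. If r is false, the antecedent cannot hold. Either way r holds.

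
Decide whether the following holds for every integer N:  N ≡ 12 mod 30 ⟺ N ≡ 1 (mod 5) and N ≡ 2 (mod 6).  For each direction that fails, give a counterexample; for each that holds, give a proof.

Neither implication holds.

Forward direction. This fails: N = 12 gives 12 ≡ 12 (mod 30) but 12 ≡ 2 (mod 5), so the conjunction on the right does not hold.

Converse. This fails: N = 26 satisfies both congruences on the right (26 ≡ 1 mod 5 and 26 ≡ 2 mod 6) yet 26 ≡ 26 (mod 30), not 12.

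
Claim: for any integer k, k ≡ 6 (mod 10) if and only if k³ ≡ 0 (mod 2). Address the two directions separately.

Forward direction. Suppose k ≡ 6 (mod 10). Then k³ ≡ 6³ = 216 (mod 10), and since 2 ∣ 10, also k³ ≡ 0 (mod 2).

Converse. This fails: take k = 0. Then 0³ = 0 ≡ 0 (mod 2), yet 0 ≡ 0 (mod 10), not 6.

(⇒) holds; (⇐) fails.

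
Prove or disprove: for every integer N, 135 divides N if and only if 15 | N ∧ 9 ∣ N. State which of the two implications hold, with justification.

(⇒) If 135 ∣ N, write N = 135q. Since 135 = 9·15, N = 15·(9q), so 15 ∣ N; and since 135 = 15·9, N = 9·(15q), so 9 ∣ N.

(⇐) This fails: take N = 45. Both 15 ∣ 45 and 9 ∣ 45, yet 45 is not a multiple of 135 (since 45 = 0·135 + 45), so 135 ∤ 45.

The forward direction holds; the converse fails.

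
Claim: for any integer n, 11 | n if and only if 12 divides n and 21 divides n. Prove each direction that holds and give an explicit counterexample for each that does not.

Neither implication holds.

(⟹) This fails: take n = 11. Certainly 11 ∣ 11, but 12 ∤ 11.

(⟸) This fails: take n = 84. Both 12 ∣ 84 and 21 ∣ 84, yet 84 is not a multiple of 11 (since 84 = 7·11 + 7), so 11 ∤ 84.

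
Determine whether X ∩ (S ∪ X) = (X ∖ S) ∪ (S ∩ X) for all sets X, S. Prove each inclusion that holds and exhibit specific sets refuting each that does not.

(⊆) Let x ∈ X ∩ (S ∪ X). Then either x ∈ X and x ∉ S; or x ∈ X ∩ S. In each case x ∈ (X ∖ S) ∪ (S ∩ X), so X ∩ (S ∪ X) ⊆ (X ∖ S) ∪ (S ∩ X).

(⊇) Let x ∈ (X ∖ S) ∪ (S ∩ X). Then either x ∈ X and x ∉ S; or x ∈ X ∩ S. In each case x ∈ X ∩ (S ∪ X), so (X ∖ S) ∪ (S ∩ X) ⊆ X ∩ (S ∪ X).

The two sets are equal.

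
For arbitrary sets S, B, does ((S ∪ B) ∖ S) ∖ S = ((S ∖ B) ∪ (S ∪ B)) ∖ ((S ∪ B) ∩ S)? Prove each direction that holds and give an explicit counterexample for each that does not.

Both inclusions hold; the sets are equal.

(⟹) Let x ∈ ((S ∪ B) ∖ S) ∖ S. Then x ∈ B and x ∉ S, from which x ∈ ((S ∖ B) ∪ (S ∪ B)) ∖ ((S ∪ B) ∩ S).

(⟸) Let x ∈ ((S ∖ B) ∪ (S ∪ B)) ∖ ((S ∪ B) ∩ S). Then x ∈ B and x ∉ S, from which x ∈ ((S ∪ B) ∖ S) ∖ S.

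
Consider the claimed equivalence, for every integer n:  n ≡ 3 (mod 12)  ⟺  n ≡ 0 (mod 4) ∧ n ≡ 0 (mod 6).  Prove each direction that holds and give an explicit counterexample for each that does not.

[⇒] This fails: n = 3 gives 3 ≡ 3 (mod 12) but 3 ≡ 3 (mod 4), so the conjunction on the right does not hold.

[⇐] This fails: n = 0 satisfies both congruences on the right (0 ≡ 0 mod 4 and 0 ≡ 0 mod 6) yet 0 ≡ 0 (mod 12), not 3.

Neither direction holds.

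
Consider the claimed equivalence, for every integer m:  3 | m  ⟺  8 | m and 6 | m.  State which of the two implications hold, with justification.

Only the reverse direction holds.

Forward direction. This fails: take m = 3. Certainly 3 ∣ 3, but 8 ∤ 3.

Converse. Suppose 8 ∣ m and 6 ∣ m. Any common multiple of 8 and 6 is a multiple of their lcm; here lcm(8, 6) = 8·6/gcd(8, 6) = 48/2 = 24, so 24 ∣ m. Since 3 ∣ 24, it follows that 3 ∣ m.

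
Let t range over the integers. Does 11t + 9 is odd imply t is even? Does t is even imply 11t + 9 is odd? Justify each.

Equivalent; both directions hold.

(⇒) Suppose 11t + 9 is odd. Since 11 is odd, 11t and t have the same parity, so 11t + 9 ≡ t + 9 (mod 2). As 9 is odd, 11t + 9 is odd exactly when t is even. Thus t is even.

(⇐) Conversely, suppose t is even; write t = 2j. Then 11t + 9 = 11·(2j) + 9 = 2·11j + 9, which is odd.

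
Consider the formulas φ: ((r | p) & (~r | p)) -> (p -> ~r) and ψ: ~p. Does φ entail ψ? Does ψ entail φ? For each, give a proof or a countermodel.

(⇒) This fails. Under r = F, p = T, the left side is true but the right side is false.

(⇐) Assume the antecedent. If r is true, the antecedent forces (r = T, p = F), and the consequent holds there. If r is false, the consequent reduces to true regardless of the other variables. Either way the consequent holds.

Only the converse holds.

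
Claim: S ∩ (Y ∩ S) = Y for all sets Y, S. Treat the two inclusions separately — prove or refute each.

(⊆) holds; (⊇) fails.

(⟹) Let x ∈ S ∩ (Y ∩ S). Then x ∈ Y ∩ S, from which x ∈ Y.

(⟸) This inclusion fails. Take Y = {1}, S = ∅; then 1 ∈ Y but 1 ∉ S ∩ (Y ∩ S).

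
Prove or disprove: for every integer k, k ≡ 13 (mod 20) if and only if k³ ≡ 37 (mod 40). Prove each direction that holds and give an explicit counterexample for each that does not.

[⇒] This fails: take k = 33. Then 33 ≡ 13 (mod 20), but 33³ = 35937 ≡ 17 (mod 40), not 37.

[⇐] Conversely, the residues r modulo 40 with r³ ≡ 37 (mod 40) are exactly {13}, and each is ≡ 13 (mod 20).

(⇒) fails; (⇐) holds.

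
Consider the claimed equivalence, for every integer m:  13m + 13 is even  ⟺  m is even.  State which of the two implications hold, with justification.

Both directions fail.

(⇒) This fails: m = 1 gives 13m + 13 = 26, which is even, but 1 is odd, not even.

(⇐) This also fails: m = 4 is even, but 13m + 13 = 65 is odd, not even.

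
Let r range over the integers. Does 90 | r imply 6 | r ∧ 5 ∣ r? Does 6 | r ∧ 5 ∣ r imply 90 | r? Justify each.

[⇒] If 90 ∣ r, write r = 90q. Since 90 = 15·6, r = 6·(15q), so 6 ∣ r; and since 90 = 18·5, r = 5·(18q), so 5 ∣ r.

[⇐] This fails: take r = 30. Both 6 ∣ 30 and 5 ∣ 30, yet 30 is not a multiple of 90 (since 30 = 0·90 + 30), so 90 ∤ 30.

Only the forward direction holds.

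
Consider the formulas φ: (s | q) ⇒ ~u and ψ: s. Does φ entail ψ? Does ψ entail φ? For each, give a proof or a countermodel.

Both directions fail.

(⟹) This fails. Under s = F, u = F, q = F, the left side is true but the right side is false.

(⟸) This fails. Under s = T, u = T, q = F, the left side is false but the right side is true.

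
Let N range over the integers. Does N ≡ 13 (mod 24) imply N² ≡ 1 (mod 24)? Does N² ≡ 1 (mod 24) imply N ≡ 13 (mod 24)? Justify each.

(⟹) Suppose N ≡ 13 (mod 24). Write N = 24j + 13. Then (24j + 13)² = 576j² + 624j + 169 = 24(24j² + 26j + 7) + 1, so N² ≡ 1 (mod 24).

(⟸) This fails: take N = 1. Then 1² = 1 ≡ 1 (mod 24), yet 1 ≡ 1 (mod 24), not 13.

Only the forward direction holds.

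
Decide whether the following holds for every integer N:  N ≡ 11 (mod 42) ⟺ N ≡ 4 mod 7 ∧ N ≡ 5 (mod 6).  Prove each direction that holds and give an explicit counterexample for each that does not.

Forward direction. Suppose N ≡ 11 (mod 42); write N = 42j + 11. Since 7 ∣ 42, reducing mod 7 gives N ≡ 11 ≡ 4 (mod 7); since 6 ∣ 42, reducing mod 6 gives N ≡ 11 ≡ 5 (mod 6).

Converse. If N ≡ 4 (mod 7) and N ≡ 5 (mod 6), then by the Chinese remainder theorem N ≡ 11 (mod 42). This is exactly N ≡ 11 (mod 42).

Both directions hold; the statement is true.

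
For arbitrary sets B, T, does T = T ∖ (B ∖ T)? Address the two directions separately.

The two sets are equal.

(⊇) Let x ∈ T ∖ (B ∖ T). Then either x ∈ T and x ∉ B; or x ∈ B ∩ T. In each case x ∈ T, so T ∖ (B ∖ T) ⊆ T.

(⊆) Let x ∈ T. Then either x ∈ T and x ∉ B; or x ∈ B ∩ T. In each case x ∈ T ∖ (B ∖ T), so T ⊆ T ∖ (B ∖ T).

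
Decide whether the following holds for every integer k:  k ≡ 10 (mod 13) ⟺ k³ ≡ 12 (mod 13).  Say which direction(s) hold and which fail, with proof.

Forward direction. Suppose k ≡ 10 (mod 13). Write k = 13j + 10. Then (13j + 10)³ = 2197j³ + 5070j² + 3900j + 1000 = 13(169j³ + 390j² + 300j + 76) + 12, so k³ ≡ 12 (mod 13).

Converse. This fails: take k = 4. Then 4³ = 64 ≡ 12 (mod 13), yet 4 ≡ 4 (mod 13), not 10.

The forward direction holds; the converse fails.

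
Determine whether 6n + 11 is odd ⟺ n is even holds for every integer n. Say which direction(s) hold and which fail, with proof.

(→) This fails: take n = 5. Then 6n + 11 = 41, which is odd, yet n = 5 is odd, not even.

(←) Suppose n is even. Since 6 is even, 6n is even for every n, so 6n + 11 has the same parity as 11, which is odd. Hence 6n + 11 is odd.

(⇒) fails; (⇐) holds.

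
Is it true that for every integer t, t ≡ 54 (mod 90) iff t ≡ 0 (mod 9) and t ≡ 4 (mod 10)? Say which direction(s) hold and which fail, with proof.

Both implications hold.

Forward direction. Suppose t ≡ 54 (mod 90); write t = 90j + 54. Since 9 ∣ 90, reducing mod 9 gives t ≡ 54 ≡ 0 (mod 9); since 10 ∣ 90, reducing mod 10 gives t ≡ 54 ≡ 4 (mod 10).

Converse. If t ≡ 0 (mod 9) and t ≡ 4 (mod 10), then by the Chinese remainder theorem t ≡ 54 (mod 90). This is exactly t ≡ 54 (mod 90).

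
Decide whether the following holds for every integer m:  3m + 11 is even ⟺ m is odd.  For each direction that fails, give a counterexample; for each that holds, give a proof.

Both directions hold; the statement is true.

[⇒] Suppose 3m + 11 is even. Since 3 is odd, 3m and m have the same parity, so 3m + 11 ≡ m + 11 (mod 2). As 11 is odd, 3m + 11 is even exactly when m is odd. Thus m is odd.

[⇐] Conversely, suppose m is odd; write m = 2j + 1. Then 3m + 11 = 3·(2j + 1) + 11 = 2·3j + 14, which is even.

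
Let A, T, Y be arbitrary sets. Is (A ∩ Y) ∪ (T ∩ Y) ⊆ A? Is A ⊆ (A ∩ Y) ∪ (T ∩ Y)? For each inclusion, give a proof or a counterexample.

Neither inclusion holds.

(⊆) This inclusion fails. Take A = ∅, T = {1}, Y = {1}; then 1 ∈ (A ∩ Y) ∪ (T ∩ Y) but 1 ∉ A.

(⊇) This inclusion fails. Take A = {1}, T = ∅, Y = ∅; then 1 ∈ A but 1 ∉ (A ∩ Y) ∪ (T ∩ Y).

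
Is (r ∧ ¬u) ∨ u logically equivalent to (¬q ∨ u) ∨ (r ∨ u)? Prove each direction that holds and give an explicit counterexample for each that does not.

[⇒] Assume the antecedent. If u is true, (¬q ∨ u) ∨ (r ∨ u) reduces to true regardless of the other variables. If u is false, the antecedent forces (u = F, q = F, r = T) or (u = F, q = T, r = T), and (¬q ∨ u) ∨ (r ∨ u) holds there. Either way (¬q ∨ u) ∨ (r ∨ u) holds.

[⇐] This fails. Under u = F, q = F, r = F, the left side is false but the right side is true.

Only the forward implication holds.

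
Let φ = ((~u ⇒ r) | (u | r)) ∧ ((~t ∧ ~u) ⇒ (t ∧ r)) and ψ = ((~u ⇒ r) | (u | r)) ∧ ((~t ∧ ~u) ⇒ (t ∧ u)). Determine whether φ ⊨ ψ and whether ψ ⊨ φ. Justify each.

(⇒) Assume the antecedent. If u is true, the consequent reduces to true regardless of the other variables. If u is false, the antecedent forces (u = F, t = T, r = T), and the consequent holds there. Either way the consequent holds.

(⇐) Assume the antecedent. If u is true, the consequent reduces to true regardless of the other variables. If u is false, the antecedent forces (u = F, t = T, r = T), and the consequent holds there. Either way the consequent holds.

The biconditional holds.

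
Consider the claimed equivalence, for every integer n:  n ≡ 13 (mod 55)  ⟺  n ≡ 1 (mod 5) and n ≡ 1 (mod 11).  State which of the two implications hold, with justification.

Both directions fail.

(⟹) This fails: n = 13 gives 13 ≡ 13 (mod 55) but 13 ≡ 3 (mod 5), so the conjunction on the right does not hold.

(⟸) This fails: n = 1 satisfies both congruences on the right (1 ≡ 1 mod 5 and 1 ≡ 1 mod 11) yet 1 ≡ 1 (mod 55), not 13.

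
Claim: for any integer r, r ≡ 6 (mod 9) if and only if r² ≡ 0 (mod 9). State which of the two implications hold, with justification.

Only the forward implication holds.

(⇒) Suppose r ≡ 6 (mod 9). Write r = 9j + 6. Then (9j + 6)² = 81j² + 108j + 36 = 9(9j² + 12j + 4) + 0, so r² ≡ 0 (mod 9).

(⇐) This fails: take r = 0. Then 0² = 0 ≡ 0 (mod 9), yet 0 ≡ 0 (mod 9), not 6.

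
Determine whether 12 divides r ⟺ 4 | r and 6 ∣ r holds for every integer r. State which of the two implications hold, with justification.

The biconditional holds.

(→) If 12 ∣ r, write r = 12q. Since 12 = 3·4, r = 4·(3q), so 4 ∣ r; and since 12 = 2·6, r = 6·(2q), so 6 ∣ r.

(←) Suppose 4 ∣ r and 6 ∣ r. Any common multiple of 4 and 6 is a multiple of their lcm; here lcm(4, 6) = 4·6/gcd(4, 6) = 24/2 = 12, so 12 ∣ r.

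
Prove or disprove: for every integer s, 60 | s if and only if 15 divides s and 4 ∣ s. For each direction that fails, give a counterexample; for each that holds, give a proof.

(⇐) Suppose 15 ∣ s and 4 ∣ s. Any common multiple of 15 and 4 is a multiple of their lcm; here gcd(15, 4) = 1, so lcm(15, 4) = 15·4 = 60, so 60 ∣ s.

(⇒) If 60 ∣ s, write s = 60q. Since 60 = 4·15, s = 15·(4q), so 15 ∣ s; and since 60 = 15·4, s = 4·(15q), so 4 ∣ s.

Both directions hold.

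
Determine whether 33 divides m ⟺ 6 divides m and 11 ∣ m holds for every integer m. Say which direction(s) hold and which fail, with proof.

(←) Suppose 6 ∣ m and 11 ∣ m. Any common multiple of 6 and 11 is a multiple of their lcm; here gcd(6, 11) = 1, so lcm(6, 11) = 6·11 = 66, so 66 ∣ m. Since 33 ∣ 66, it follows that 33 ∣ m.

(→) This fails: take m = 33. Certainly 33 ∣ 33, but 6 ∤ 33.

(⇒) fails; (⇐) holds.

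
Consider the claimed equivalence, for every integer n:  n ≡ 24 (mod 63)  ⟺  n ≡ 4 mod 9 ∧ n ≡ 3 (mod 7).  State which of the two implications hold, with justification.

(⇒) fails and (⇐) fails.

[⇒] This fails: n = 24 gives 24 ≡ 24 (mod 63) but 24 ≡ 6 (mod 9), so the conjunction on the right does not hold.

[⇐] This fails: n = 31 satisfies both congruences on the right (31 ≡ 4 mod 9 and 31 ≡ 3 mod 7) yet 31 ≡ 31 (mod 63), not 24.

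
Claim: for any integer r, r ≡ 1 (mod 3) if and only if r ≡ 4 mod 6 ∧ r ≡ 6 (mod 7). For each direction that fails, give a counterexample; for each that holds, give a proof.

Forward direction. This fails: r = 1 gives 1 ≡ 1 (mod 3) but 1 ≡ 1 (mod 6), so the conjunction on the right does not hold.

Converse. If r ≡ 4 (mod 6) and r ≡ 6 (mod 7), then by the Chinese remainder theorem r ≡ 34 (mod 42). Since 34 ≡ 1 (mod 3) and 3 ∣ 42, we get r ≡ 1 (mod 3).

(⇒) fails; (⇐) holds.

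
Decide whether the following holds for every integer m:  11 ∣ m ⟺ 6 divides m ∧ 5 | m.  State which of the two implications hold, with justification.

Neither implication holds.

Forward direction. This fails: take m = 11. Certainly 11 ∣ 11, but 6 ∤ 11.

Converse. This fails: take m = 30. Both 6 ∣ 30 and 5 ∣ 30, yet 30 is not a multiple of 11 (since 30 = 2·11 + 8), so 11 ∤ 30.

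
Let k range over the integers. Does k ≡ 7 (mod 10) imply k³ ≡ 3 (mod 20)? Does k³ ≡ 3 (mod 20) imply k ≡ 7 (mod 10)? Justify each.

Not equivalent: only (⇐) holds.

(→) This fails: take k = 17. Then 17 ≡ 7 (mod 10), but 17³ = 4913 ≡ 13 (mod 20), not 3.

(←) Conversely, the residues r modulo 20 with r³ ≡ 3 (mod 20) are exactly {7}, and each is ≡ 7 (mod 10).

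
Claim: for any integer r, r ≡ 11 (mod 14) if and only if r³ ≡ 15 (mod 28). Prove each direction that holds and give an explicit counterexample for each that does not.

Neither implication holds.

Forward direction. This fails: take r = 25. Then 25 ≡ 11 (mod 14), but 25³ = 15625 ≡ 1 (mod 28), not 15.

Converse. This fails: take r = 15. Then 15³ = 3375 ≡ 15 (mod 28), yet 15 ≡ 1 (mod 14), not 11.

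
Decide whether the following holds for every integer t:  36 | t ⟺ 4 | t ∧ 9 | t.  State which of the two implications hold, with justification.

Forward direction. If 36 ∣ t, write t = 36q. Since 36 = 9·4, t = 4·(9q), so 4 ∣ t; and since 36 = 4·9, t = 9·(4q), so 9 ∣ t.

Converse. Suppose 4 ∣ t and 9 ∣ t. Any common multiple of 4 and 9 is a multiple of their lcm; here gcd(4, 9) = 1, so lcm(4, 9) = 4·9 = 36, so 36 ∣ t.

Both directions hold.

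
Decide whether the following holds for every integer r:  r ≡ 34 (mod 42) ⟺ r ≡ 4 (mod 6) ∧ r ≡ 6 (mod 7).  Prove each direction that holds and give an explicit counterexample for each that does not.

Equivalent; both directions hold.

Forward direction. Suppose r ≡ 34 (mod 42); write r = 42j + 34. Since 6 ∣ 42, reducing mod 6 gives r ≡ 34 ≡ 4 (mod 6); since 7 ∣ 42, reducing mod 7 gives r ≡ 34 ≡ 6 (mod 7).

Converse. If r ≡ 4 (mod 6) and r ≡ 6 (mod 7), then by the Chinese remainder theorem r ≡ 34 (mod 42). This is exactly r ≡ 34 (mod 42).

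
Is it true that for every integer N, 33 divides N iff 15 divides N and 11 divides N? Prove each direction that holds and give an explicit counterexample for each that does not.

[⇒] This fails: take N = 33. Certainly 33 ∣ 33, but 15 ∤ 33.

[⇐] Suppose 15 ∣ N and 11 ∣ N. Any common multiple of 15 and 11 is a multiple of their lcm; here gcd(15, 11) = 1, so lcm(15, 11) = 15·11 = 165, so 165 ∣ N. Since 33 ∣ 165, it follows that 33 ∣ N.

Only the converse holds.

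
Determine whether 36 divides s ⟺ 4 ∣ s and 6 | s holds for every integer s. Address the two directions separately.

[⇒] If 36 ∣ s, write s = 36q. Since 36 = 9·4, s = 4·(9q), so 4 ∣ s; and since 36 = 6·6, s = 6·(6q), so 6 ∣ s.

[⇐] This fails: take s = 12. Both 4 ∣ 12 and 6 ∣ 12, yet 12 is not a multiple of 36 (since 12 = 0·36 + 12), so 36 ∤ 12.

The forward direction holds; the converse fails.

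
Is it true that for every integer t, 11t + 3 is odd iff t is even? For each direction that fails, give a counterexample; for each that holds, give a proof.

The biconditional holds.

(⇒) Suppose 11t + 3 is odd. Since 11 is odd, 11t and t have the same parity, so 11t + 3 ≡ t + 3 (mod 2). As 3 is odd, 11t + 3 is odd exactly when t is even. Thus t is even.

(⇐) Conversely, suppose t is even; write t = 2j. Then 11t + 3 = 11·(2j) + 3 = 2·11j + 3, which is odd.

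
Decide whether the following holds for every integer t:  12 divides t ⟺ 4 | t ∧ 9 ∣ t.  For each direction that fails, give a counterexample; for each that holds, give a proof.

[⇒] This fails: take t = 12. Certainly 12 ∣ 12, but 9 ∤ 12.

[⇐] Suppose 4 ∣ t and 9 ∣ t. Any common multiple of 4 and 9 is a multiple of their lcm; here gcd(4, 9) = 1, so lcm(4, 9) = 4·9 = 36, so 36 ∣ t. Since 12 ∣ 36, it follows that 12 ∣ t.

Only the converse holds.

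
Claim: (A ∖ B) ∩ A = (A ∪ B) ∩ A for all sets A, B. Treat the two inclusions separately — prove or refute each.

(⊆) Let x ∈ (A ∖ B) ∩ A. Then x ∈ A and x ∉ B, from which x ∈ (A ∪ B) ∩ A.

(⊇) This inclusion fails. Take A = {1}, B = {1}; then 1 ∈ (A ∪ B) ∩ A but 1 ∉ (A ∖ B) ∩ A.

The sets are not equal: only the forward inclusion holds.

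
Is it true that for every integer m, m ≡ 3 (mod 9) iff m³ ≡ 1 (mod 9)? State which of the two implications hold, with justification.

Both directions fail.

(⟹) This fails: take m = 3. Then 3 ≡ 3 (mod 9), but 3³ = 27 ≡ 0 (mod 9), not 1.

(⟸) This fails: take m = 1. Then 1³ = 1 ≡ 1 (mod 9), yet 1 ≡ 1 (mod 9), not 3.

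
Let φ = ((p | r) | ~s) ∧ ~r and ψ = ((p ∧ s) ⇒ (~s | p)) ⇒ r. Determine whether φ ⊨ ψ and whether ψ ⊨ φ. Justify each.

Forward direction. This fails. Under p = F, r = F, s = F, the left side is true but the right side is false.

Converse. This fails. Under p = F, r = T, s = F, the left side is false but the right side is true.

Neither implication holds.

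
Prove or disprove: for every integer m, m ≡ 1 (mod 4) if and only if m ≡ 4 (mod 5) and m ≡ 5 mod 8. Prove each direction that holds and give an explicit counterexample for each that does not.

Only the converse holds.

Forward direction. This fails: m = 1 gives 1 ≡ 1 (mod 4) but 1 ≡ 1 (mod 5), so the conjunction on the right does not hold.

Converse. If m ≡ 4 (mod 5) and m ≡ 5 (mod 8), then by the Chinese remainder theorem m ≡ 29 (mod 40). Since 29 ≡ 1 (mod 4) and 4 ∣ 40, we get m ≡ 1 (mod 4).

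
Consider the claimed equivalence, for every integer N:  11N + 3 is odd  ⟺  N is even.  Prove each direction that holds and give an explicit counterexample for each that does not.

The biconditional holds.

(⇒) Suppose 11N + 3 is odd. Since 11 is odd, 11N and N have the same parity, so 11N + 3 ≡ N + 3 (mod 2). As 3 is odd, 11N + 3 is odd exactly when N is even. Thus N is even.

(⇐) Conversely, suppose N is even; write N = 2j. Then 11N + 3 = 11·(2j) + 3 = 2·11j + 3, which is odd.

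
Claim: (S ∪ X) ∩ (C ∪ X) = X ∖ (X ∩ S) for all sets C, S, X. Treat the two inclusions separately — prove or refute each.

Forward inclusion. This inclusion fails. Take C = {1}, S = {1}, X = ∅; then 1 ∈ (S ∪ X) ∩ (C ∪ X) but 1 ∉ X ∖ (X ∩ S).

Reverse inclusion. Let x ∈ X ∖ (X ∩ S). Then either x ∈ X and x ∉ C, S; or x ∈ C ∩ X and x ∉ S. In each case x ∈ (S ∪ X) ∩ (C ∪ X), so X ∖ (X ∩ S) ⊆ (S ∪ X) ∩ (C ∪ X).

The sets are not equal: only the reverse inclusion holds.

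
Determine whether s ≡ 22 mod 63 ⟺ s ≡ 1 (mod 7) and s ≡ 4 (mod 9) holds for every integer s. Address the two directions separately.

The biconditional holds.

(⟹) Suppose s ≡ 22 (mod 63); write s = 63j + 22. Since 7 ∣ 63, reducing mod 7 gives s ≡ 22 ≡ 1 (mod 7); since 9 ∣ 63, reducing mod 9 gives s ≡ 22 ≡ 4 (mod 9).

(⟸) Conversely, if s ≡ 1 (mod 7) and s ≡ 4 (mod 9), then by the Chinese remainder theorem s ≡ 22 (mod 63). This is exactly s ≡ 22 (mod 63).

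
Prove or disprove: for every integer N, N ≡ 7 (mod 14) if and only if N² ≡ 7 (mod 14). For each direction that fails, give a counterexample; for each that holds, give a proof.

The biconditional holds.

(⇐) Suppose N² ≡ 7 (mod 14). The only residue r in {0, …, 13} with r² ≡ 7 (mod 14) is r = 7, so N ≡ 7 (mod 14).

(⇒) Suppose N ≡ 7 (mod 14). Write N = 14j + 7. Then (14j + 7)² = 196j² + 196j + 49 = 14(14j² + 14j + 3) + 7, so N² ≡ 7 (mod 14).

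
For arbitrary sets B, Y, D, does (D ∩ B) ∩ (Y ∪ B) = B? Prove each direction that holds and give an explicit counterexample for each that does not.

Only the forward inclusion holds.

Reverse inclusion. This inclusion fails. Take B = {1}, Y = ∅, D = ∅; then 1 ∈ B but 1 ∉ (D ∩ B) ∩ (Y ∪ B).

Forward inclusion. Let x ∈ (D ∩ B) ∩ (Y ∪ B). Then either x ∈ B ∩ D and x ∉ Y; or x ∈ B ∩ Y ∩ D. In each case x ∈ B, so (D ∩ B) ∩ (Y ∪ B) ⊆ B.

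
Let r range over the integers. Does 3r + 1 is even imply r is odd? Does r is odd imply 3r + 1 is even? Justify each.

(⟹) Suppose 3r + 1 is even. Since 3 is odd, 3r and r have the same parity, so 3r + 1 ≡ r + 1 (mod 2). As 1 is odd, 3r + 1 is even exactly when r is odd. Thus r is odd.

(⟸) Conversely, suppose r is odd; write r = 2j + 1. Then 3r + 1 = 3·(2j + 1) + 1 = 2·3j + 4, which is even.

The biconditional holds.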